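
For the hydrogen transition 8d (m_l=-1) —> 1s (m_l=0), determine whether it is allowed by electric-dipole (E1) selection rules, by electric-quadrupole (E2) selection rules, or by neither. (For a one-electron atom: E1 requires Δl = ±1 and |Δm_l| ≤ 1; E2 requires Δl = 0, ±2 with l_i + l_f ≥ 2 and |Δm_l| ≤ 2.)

E2

Δl = 0 − 2 = -2; l_i + l_f = 2.
Δm_l = +1.
E1 (Δl = ±1, |Δm_l| ≤ 1): not satisfied.
E2 (Δl = 0,±2, l_i+l_f ≥ 2, |Δm_l| ≤ 2): satisfied.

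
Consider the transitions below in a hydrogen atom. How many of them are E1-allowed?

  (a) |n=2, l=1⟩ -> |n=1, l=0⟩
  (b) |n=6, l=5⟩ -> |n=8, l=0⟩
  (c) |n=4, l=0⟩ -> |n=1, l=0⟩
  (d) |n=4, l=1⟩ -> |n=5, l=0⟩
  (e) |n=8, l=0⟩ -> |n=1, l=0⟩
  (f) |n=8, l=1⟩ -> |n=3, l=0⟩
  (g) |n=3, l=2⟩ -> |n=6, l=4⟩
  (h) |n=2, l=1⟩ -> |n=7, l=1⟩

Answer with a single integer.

3

(a) allowed
(b) forbidden — Δl = -5 (E1 requires Δl = ±1)
(c) forbidden — Δl = +0 (E1 requires Δl = ±1)
(d) allowed
(e) forbidden — Δl = +0 (E1 requires Δl = ±1)
(f) allowed
(g) forbidden — Δl = +2 (E1 requires Δl = ±1)
(h) forbidden — Δl = +0 (E1 requires Δl = ±1)
Total allowed: 3 of 8.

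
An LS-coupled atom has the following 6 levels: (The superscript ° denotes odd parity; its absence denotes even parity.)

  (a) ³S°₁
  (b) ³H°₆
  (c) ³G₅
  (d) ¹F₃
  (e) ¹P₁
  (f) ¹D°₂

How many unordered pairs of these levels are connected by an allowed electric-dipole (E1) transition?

3

(a)–(b): forbidden (parity, ΔL, ΔJ).
(a)–(c): forbidden (ΔL, ΔJ).
(a)–(d): forbidden (ΔS, ΔL, ΔJ).
(a)–(e): forbidden (ΔS).
(a)–(f): forbidden (parity, ΔS, ΔL).
(b)–(c): allowed.
(b)–(d): forbidden (ΔS, ΔL, ΔJ).
(b)–(e): forbidden (ΔS, ΔL, ΔJ).
(b)–(f): forbidden (parity, ΔS, ΔL, ΔJ).
(c)–(d): forbidden (parity, ΔS, ΔJ).
(c)–(e): forbidden (parity, ΔS, ΔL, ΔJ).
(c)–(f): forbidden (ΔS, ΔL, ΔJ).
(d)–(e): forbidden (parity, ΔL, ΔJ).
(d)–(f): allowed.
(e)–(f): allowed.
Allowed pairs: 3 of 15.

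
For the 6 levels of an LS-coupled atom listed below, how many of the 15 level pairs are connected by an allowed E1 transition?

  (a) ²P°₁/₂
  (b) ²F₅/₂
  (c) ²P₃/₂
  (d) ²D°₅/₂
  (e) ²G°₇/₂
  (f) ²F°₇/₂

5

(a)–(b): forbidden (ΔL, ΔJ).
(a)–(c): allowed.
(a)–(d): forbidden (parity, ΔJ).
(a)–(e): forbidden (parity, ΔL, ΔJ).
(a)–(f): forbidden (parity, ΔL, ΔJ).
(b)–(c): forbidden (parity, ΔL).
(b)–(d): allowed.
(b)–(e): allowed.
(b)–(f): allowed.
(c)–(d): allowed.
(c)–(e): forbidden (ΔL, ΔJ).
(c)–(f): forbidden (ΔL, ΔJ).
(d)–(e): forbidden (parity, ΔL).
(d)–(f): forbidden (parity).
(e)–(f): forbidden (parity).
Allowed pairs: 5 of 15.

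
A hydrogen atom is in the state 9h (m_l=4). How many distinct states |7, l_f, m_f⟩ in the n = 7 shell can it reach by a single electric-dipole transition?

E1 requires Δl = ±1, so l_f ∈ {4, 6}; with 0 ≤ l_f ≤ n_f−1 = 6, the allowed l_f values are {4, 6}.
For l_f = 4: m_f ∈ {m_i−1, m_i, m_i+1} ∩ [−4, 4] = {3, 4} → 2 states.
For l_f = 6: m_f ∈ {m_i−1, m_i, m_i+1} ∩ [−6, 6] = {3, 4, 5} → 3 states.
Total: 5.

5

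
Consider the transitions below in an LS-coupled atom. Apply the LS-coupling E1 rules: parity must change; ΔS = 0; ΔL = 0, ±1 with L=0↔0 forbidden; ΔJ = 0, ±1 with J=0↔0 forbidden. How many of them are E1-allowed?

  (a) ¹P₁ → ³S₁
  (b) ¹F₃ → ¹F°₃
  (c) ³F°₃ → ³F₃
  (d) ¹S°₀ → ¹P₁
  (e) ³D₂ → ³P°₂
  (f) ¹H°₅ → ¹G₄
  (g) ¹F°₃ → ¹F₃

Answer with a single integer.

6

(a) forbidden (parity, ΔS fail)
(b) allowed
(c) allowed
(d) allowed
(e) allowed
(f) allowed
(g) allowed
Total allowed: 6 of 7.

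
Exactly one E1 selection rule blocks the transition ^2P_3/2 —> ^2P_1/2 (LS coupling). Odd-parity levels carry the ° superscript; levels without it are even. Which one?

Reading off the term symbols: S 1/2→1/2, L 1→1, J 3/2→1/2, parity even→even.
Parity must change: even → even — fails.
ΔJ = 0, ±1 (not J=0↔0): J: 3/2 → 1/2, ΔJ = -1 — passes.
ΔL = 0, ±1 (not L=0↔0): L: 1 → 1, ΔL = +0 — passes.
ΔS = 0: S: 1/2 → 1/2 — passes.

parity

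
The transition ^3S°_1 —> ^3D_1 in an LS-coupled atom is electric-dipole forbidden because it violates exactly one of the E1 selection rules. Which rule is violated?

the ΔL = 0, ±1 rule

Reading off the term symbols: S 1→1, L 0→2, J 1→1, parity odd→even.
Parity must change: odd → even — ✓.
ΔS = 0: S: 1 → 1 — ✓.
ΔL = 0, ±1 (not L=0↔0): L: 0 → 2, ΔL = +2 — ✗.
ΔJ = 0, ±1 (not J=0↔0): J: 1 → 1, ΔJ = +0 — ✓.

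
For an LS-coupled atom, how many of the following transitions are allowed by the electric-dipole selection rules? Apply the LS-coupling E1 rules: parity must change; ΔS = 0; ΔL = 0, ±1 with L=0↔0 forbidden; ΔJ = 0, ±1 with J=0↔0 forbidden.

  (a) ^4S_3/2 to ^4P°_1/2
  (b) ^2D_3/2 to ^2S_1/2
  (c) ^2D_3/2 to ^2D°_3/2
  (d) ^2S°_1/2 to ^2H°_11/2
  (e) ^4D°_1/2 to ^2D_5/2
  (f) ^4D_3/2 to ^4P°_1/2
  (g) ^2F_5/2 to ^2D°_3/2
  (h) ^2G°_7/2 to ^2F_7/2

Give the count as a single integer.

5

(a) allowed
(b) forbidden (parity, ΔL fail)
(c) allowed
(d) forbidden (parity, ΔL, ΔJ fail)
(e) forbidden (ΔS, ΔJ fail)
(f) allowed
(g) allowed
(h) allowed
Total allowed: 5 of 8.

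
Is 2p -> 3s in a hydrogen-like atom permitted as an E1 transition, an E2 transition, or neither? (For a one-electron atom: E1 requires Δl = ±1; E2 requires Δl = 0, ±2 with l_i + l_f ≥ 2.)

Δl = 0 − 1 = -1; l_i + l_f = 1.
E1 (Δl = ±1): satisfied.
E2 (Δl = 0,±2, l_i+l_f ≥ 2): not satisfied.

E1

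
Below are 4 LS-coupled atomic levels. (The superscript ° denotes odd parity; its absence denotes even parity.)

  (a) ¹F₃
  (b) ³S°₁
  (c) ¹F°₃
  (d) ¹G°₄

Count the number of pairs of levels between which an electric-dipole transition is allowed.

2

(a)–(b): forbidden (ΔS, ΔL, ΔJ).
(a)–(c): allowed.
(a)–(d): allowed.
(b)–(c): forbidden (parity, ΔS, ΔL, ΔJ).
(b)–(d): forbidden (parity, ΔS, ΔL, ΔJ).
(c)–(d): forbidden (parity).
Allowed pairs: 2 of 6.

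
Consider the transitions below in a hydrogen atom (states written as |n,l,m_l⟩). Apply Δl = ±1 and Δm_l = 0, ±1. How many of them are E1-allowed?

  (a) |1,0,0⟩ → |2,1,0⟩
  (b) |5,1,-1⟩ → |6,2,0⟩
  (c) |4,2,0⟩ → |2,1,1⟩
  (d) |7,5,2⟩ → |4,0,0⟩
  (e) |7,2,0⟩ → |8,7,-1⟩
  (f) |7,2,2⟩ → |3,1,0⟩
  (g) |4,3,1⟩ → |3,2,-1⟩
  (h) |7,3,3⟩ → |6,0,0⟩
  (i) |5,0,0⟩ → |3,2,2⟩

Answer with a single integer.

3

(a) allowed
(b) allowed
(c) allowed
(d) forbidden — Δl = -5 (E1 requires Δl = ±1); Δm_l = -2 (E1 requires Δm_l = 0, ±1)
(e) forbidden — Δl = +5 (E1 requires Δl = ±1)
(f) forbidden — Δm_l = -2 (E1 requires Δm_l = 0, ±1)
(g) forbidden — Δm_l = -2 (E1 requires Δm_l = 0, ±1)
(h) forbidden — Δl = -3 (E1 requires Δl = ±1); Δm_l = -3 (E1 requires Δm_l = 0, ±1)
(i) forbidden — Δl = +2 (E1 requires Δl = ±1); Δm_l = +2 (E1 requires Δm_l = 0, ±1)
Total allowed: 3 of 9.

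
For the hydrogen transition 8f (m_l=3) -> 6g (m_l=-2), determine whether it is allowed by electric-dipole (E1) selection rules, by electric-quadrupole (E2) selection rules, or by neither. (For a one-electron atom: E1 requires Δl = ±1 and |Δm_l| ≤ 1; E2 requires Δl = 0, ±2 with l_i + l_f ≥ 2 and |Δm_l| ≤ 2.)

Δl = 4 − 3 = +1; l_i + l_f = 7.
Δm_l = -5.
E1 (Δl = ±1, |Δm_l| ≤ 1): not satisfied.
E2 (Δl = 0,±2, l_i+l_f ≥ 2, |Δm_l| ≤ 2): not satisfied.

neither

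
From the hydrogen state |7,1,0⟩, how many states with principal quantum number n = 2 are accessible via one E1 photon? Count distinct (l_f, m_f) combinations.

E1 requires Δl = ±1, so l_f ∈ {0, 2}; with 0 ≤ l_f ≤ n_f−1 = 1, the allowed l_f values are {0}.
For l_f = 0: m_f ∈ {m_i−1, m_i, m_i+1} ∩ [−0, 0] = {0} → 1 state.
Total: 1.

1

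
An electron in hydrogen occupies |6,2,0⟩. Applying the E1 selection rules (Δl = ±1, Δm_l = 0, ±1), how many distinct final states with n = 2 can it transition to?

3

E1 requires Δl = ±1, so l_f ∈ {1, 3}; with 0 ≤ l_f ≤ n_f−1 = 1, the allowed l_f values are {1}.
For l_f = 1: m_f ∈ {m_i−1, m_i, m_i+1} ∩ [−1, 1] = {-1, 0, 1} → 3 states.
Total: 3.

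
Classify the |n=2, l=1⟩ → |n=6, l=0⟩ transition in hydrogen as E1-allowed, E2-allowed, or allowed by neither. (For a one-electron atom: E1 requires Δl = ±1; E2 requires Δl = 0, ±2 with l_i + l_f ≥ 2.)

Δl = 0 − 1 = -1; l_i + l_f = 1.
E1 (Δl = ±1): satisfied.
E2 (Δl = 0,±2, l_i+l_f ≥ 2): not satisfied.

E1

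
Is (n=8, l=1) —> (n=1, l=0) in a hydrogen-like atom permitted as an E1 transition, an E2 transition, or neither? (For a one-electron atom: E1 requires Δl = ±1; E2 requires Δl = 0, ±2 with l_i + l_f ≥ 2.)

Δl = 0 − 1 = -1; l_i + l_f = 1.
E1 (Δl = ±1): satisfied.
E2 (Δl = 0,±2, l_i+l_f ≥ 2): not satisfied.

E1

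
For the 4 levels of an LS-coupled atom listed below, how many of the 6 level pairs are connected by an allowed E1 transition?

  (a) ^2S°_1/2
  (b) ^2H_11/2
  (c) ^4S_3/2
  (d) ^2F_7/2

(a)–(b): forbidden (ΔL, ΔJ).
(a)–(c): forbidden (ΔS, ΔL).
(a)–(d): forbidden (ΔL, ΔJ).
(b)–(c): forbidden (parity, ΔS, ΔL, ΔJ).
(b)–(d): forbidden (parity, ΔL, ΔJ).
(c)–(d): forbidden (parity, ΔS, ΔL, ΔJ).
Allowed pairs: 0 of 6.

0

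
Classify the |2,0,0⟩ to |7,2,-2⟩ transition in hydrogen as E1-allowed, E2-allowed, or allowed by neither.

Δl = 2 − 0 = +2; l_i + l_f = 2.
Δm_l = -2.
E1 (Δl = ±1, |Δm_l| ≤ 1): not satisfied.
E2 (Δl = 0,±2, l_i+l_f ≥ 2, |Δm_l| ≤ 2): satisfied.

E2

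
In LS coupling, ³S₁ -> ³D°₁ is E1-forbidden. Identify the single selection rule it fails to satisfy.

Parity must change: even → odd — ✓.
ΔJ = 0, ±1 (not J=0↔0): J: 1 → 1, ΔJ = +0 — ✓.
ΔL = 0, ±1 (not L=0↔0): L: 0 → 2, ΔL = +2 — ✗.
ΔS = 0: S: 1 → 1 — ✓.

the ΔL = 0, ±1 rule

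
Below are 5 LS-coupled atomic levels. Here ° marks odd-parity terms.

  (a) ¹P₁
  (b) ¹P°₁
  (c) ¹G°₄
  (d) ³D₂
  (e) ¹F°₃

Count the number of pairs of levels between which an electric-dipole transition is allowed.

1

(a)–(b): allowed.
(a)–(c): forbidden (ΔL, ΔJ).
(a)–(d): forbidden (parity, ΔS).
(a)–(e): forbidden (ΔL, ΔJ).
(b)–(c): forbidden (parity, ΔL, ΔJ).
(b)–(d): forbidden (ΔS).
(b)–(e): forbidden (parity, ΔL, ΔJ).
(c)–(d): forbidden (ΔS, ΔL, ΔJ).
(c)–(e): forbidden (parity).
(d)–(e): forbidden (ΔS).
Allowed pairs: 1 of 10.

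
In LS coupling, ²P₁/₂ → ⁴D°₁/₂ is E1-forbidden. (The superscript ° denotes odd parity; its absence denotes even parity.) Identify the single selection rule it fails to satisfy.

Initial level: S=1/2, L=1, J=1/2, parity even. Final level: S=3/2, L=2, J=1/2, parity odd.
Parity must change: even → odd — passes.
ΔJ = 0, ±1 (not J=0↔0): J: 1/2 → 1/2, ΔJ = +0 — passes.
ΔL = 0, ±1 (not L=0↔0): L: 1 → 2, ΔL = +1 — passes.
ΔS = 0: S: 1/2 → 3/2 — fails.

the ΔS = 0 rule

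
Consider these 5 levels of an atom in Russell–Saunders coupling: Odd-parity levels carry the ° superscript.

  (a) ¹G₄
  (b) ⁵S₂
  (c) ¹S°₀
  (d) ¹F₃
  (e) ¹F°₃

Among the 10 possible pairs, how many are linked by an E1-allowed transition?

(a)–(b): forbidden (parity, ΔS, ΔL, ΔJ).
(a)–(c): forbidden (ΔL, ΔJ).
(a)–(d): forbidden (parity).
(a)–(e): allowed.
(b)–(c): forbidden (ΔS, ΔL, ΔJ).
(b)–(d): forbidden (parity, ΔS, ΔL).
(b)–(e): forbidden (ΔS, ΔL).
(c)–(d): forbidden (ΔL, ΔJ).
(c)–(e): forbidden (parity, ΔL, ΔJ).
(d)–(e): allowed.
Allowed pairs: 2 of 10.

2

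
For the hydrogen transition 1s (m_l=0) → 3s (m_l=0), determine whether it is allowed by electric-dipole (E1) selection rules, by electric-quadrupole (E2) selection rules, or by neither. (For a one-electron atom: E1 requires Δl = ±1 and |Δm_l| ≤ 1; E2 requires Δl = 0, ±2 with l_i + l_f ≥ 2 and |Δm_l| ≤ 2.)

neither

Δl = 0 − 0 = +0; l_i + l_f = 0.
Δm_l = +0.
E1 (Δl = ±1, |Δm_l| ≤ 1): not satisfied.
E2 (Δl = 0,±2, l_i+l_f ≥ 2, |Δm_l| ≤ 2): not satisfied.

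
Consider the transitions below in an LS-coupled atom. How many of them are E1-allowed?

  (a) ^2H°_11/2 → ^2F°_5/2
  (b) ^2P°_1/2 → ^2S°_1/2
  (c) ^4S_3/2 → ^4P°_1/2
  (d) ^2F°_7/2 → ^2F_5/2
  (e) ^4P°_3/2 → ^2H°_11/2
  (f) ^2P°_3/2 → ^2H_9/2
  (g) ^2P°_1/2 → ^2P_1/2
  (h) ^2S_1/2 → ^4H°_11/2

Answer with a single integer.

(a) forbidden (parity, ΔL, ΔJ fail)
(b) forbidden (parity fails)
(c) allowed
(d) allowed
(e) forbidden (parity, ΔS, ΔL, ΔJ fail)
(f) forbidden (ΔL, ΔJ fail)
(g) allowed
(h) forbidden (ΔS, ΔL, ΔJ fail)
Total allowed: 3 of 8.

3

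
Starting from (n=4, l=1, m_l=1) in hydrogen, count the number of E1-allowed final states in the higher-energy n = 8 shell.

4

E1 requires Δl = ±1, so l_f ∈ {0, 2}; with 0 ≤ l_f ≤ n_f−1 = 7, the allowed l_f values are {0, 2}.
For l_f = 0: m_f ∈ {m_i−1, m_i, m_i+1} ∩ [−0, 0] = {0} → 1 state.
For l_f = 2: m_f ∈ {m_i−1, m_i, m_i+1} ∩ [−2, 2] = {0, 1, 2} → 3 states.
Total: 4.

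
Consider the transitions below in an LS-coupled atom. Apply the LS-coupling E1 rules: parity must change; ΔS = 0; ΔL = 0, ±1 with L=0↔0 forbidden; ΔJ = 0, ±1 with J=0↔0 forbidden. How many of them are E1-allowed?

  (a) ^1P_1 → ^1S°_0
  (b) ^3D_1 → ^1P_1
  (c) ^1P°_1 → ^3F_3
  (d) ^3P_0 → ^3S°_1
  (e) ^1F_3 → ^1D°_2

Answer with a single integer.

3

(a) allowed
(b) forbidden (parity, ΔS fail)
(c) forbidden (ΔS, ΔL, ΔJ fail)
(d) allowed
(e) allowed
Total allowed: 3 of 5.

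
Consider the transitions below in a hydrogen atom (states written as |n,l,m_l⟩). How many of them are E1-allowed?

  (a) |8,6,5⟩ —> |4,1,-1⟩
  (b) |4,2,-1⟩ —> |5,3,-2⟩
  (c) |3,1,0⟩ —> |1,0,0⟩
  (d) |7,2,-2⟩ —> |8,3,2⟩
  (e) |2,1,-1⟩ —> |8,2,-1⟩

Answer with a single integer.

(a) forbidden — Δl = -5 (E1 requires Δl = ±1); Δm_l = -6 (E1 requires Δm_l = 0, ±1)
(b) allowed
(c) allowed
(d) forbidden — Δm_l = +4 (E1 requires Δm_l = 0, ±1)
(e) allowed
Total allowed: 3 of 5.

3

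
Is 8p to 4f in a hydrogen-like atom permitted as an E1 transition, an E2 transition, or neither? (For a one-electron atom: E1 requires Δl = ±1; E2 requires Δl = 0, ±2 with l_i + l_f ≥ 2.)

E2

Δl = 3 − 1 = +2; l_i + l_f = 4.
E1 (Δl = ±1): not satisfied.
E2 (Δl = 0,±2, l_i+l_f ≥ 2): satisfied.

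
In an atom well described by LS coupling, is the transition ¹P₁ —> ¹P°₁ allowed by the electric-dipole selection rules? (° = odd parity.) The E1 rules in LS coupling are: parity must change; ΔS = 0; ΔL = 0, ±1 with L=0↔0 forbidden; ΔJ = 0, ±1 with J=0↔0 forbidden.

allowed

Reading off the term symbols: S 0→0, L 1→1, J 1→1, parity even→odd.
Parity must change: even → odd — passes.
ΔS = 0: S: 0 → 0 — passes.
ΔL = 0, ±1 (not L=0↔0): L: 1 → 1, ΔL = +0 — passes.
ΔJ = 0, ±1 (not J=0↔0): J: 1 → 1, ΔJ = +0 — passes.
All four E1 rules are satisfied.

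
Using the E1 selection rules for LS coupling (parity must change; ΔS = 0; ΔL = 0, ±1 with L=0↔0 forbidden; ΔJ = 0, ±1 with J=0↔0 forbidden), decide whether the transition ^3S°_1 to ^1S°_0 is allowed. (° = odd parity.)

forbidden

Parity must change: odd → odd — violated.
ΔS = 0: S: 1 → 0 — violated.
ΔL = 0, ±1 (not L=0↔0): L: 0 → 0, ΔL = +0 — violated.
ΔJ = 0, ±1 (not J=0↔0): J: 1 → 0, ΔJ = -1 — satisfied.
Rule(s) violated: parity, ΔS, ΔL.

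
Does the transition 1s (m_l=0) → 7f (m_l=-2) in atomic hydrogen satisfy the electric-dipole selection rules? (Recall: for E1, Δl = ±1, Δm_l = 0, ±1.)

Initial l = 0, final l = 3, so Δl = +3. E1 requires Δl = ±1: fails.
m_l: 0 → -2 (Δm_l = -2). |Δm_l| ≤ 1 fails.
The transition is electric-dipole forbidden.

forbidden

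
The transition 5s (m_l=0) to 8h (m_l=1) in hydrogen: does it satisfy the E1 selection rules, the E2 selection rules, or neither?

Δl = 5 − 0 = +5; l_i + l_f = 5.
Δm_l = +1.
E1 (Δl = ±1, |Δm_l| ≤ 1): not satisfied.
E2 (Δl = 0,±2, l_i+l_f ≥ 2, |Δm_l| ≤ 2): not satisfied.

neither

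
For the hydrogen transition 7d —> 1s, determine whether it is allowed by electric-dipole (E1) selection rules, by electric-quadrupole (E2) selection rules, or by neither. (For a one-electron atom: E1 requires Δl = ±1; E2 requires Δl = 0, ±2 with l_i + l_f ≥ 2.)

Δl = 0 − 2 = -2; l_i + l_f = 2.
E1 (Δl = ±1): not satisfied.
E2 (Δl = 0,±2, l_i+l_f ≥ 2): satisfied.

E2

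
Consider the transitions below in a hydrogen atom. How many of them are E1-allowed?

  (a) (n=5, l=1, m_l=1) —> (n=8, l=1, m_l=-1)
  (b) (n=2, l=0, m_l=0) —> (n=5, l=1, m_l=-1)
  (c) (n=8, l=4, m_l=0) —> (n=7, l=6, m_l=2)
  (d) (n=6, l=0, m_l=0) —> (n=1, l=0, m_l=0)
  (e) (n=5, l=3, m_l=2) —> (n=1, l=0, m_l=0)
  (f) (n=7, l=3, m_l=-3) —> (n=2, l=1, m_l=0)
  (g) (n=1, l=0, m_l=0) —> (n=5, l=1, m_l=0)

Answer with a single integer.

2

(a) forbidden — Δl = +0 (E1 requires Δl = ±1); Δm_l = -2 (E1 requires Δm_l = 0, ±1)
(b) allowed
(c) forbidden — Δl = +2 (E1 requires Δl = ±1); Δm_l = +2 (E1 requires Δm_l = 0, ±1)
(d) forbidden — Δl = +0 (E1 requires Δl = ±1)
(e) forbidden — Δl = -3 (E1 requires Δl = ±1); Δm_l = -2 (E1 requires Δm_l = 0, ±1)
(f) forbidden — Δl = -2 (E1 requires Δl = ±1); Δm_l = +3 (E1 requires Δm_l = 0, ±1)
(g) allowed
Total allowed: 2 of 7.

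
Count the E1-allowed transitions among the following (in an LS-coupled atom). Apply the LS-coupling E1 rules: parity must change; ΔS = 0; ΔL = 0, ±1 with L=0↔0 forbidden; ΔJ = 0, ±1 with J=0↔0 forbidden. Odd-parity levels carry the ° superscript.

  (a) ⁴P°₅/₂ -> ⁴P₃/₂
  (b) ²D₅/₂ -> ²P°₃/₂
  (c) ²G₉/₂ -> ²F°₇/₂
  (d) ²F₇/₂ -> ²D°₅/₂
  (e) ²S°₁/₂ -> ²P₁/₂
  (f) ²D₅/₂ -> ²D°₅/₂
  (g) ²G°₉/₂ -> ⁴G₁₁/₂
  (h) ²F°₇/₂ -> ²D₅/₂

(a) allowed
(b) allowed
(c) allowed
(d) allowed
(e) allowed
(f) allowed
(g) forbidden (ΔS fails)
(h) allowed
Total allowed: 7 of 8.

7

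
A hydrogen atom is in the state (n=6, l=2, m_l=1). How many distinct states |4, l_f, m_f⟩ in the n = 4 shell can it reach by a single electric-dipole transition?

E1 requires Δl = ±1, so l_f ∈ {1, 3}; with 0 ≤ l_f ≤ n_f−1 = 3, the allowed l_f values are {1, 3}.
For l_f = 1: m_f ∈ {m_i−1, m_i, m_i+1} ∩ [−1, 1] = {0, 1} → 2 states.
For l_f = 3: m_f ∈ {m_i−1, m_i, m_i+1} ∩ [−3, 3] = {0, 1, 2} → 3 states.
Total: 5.

5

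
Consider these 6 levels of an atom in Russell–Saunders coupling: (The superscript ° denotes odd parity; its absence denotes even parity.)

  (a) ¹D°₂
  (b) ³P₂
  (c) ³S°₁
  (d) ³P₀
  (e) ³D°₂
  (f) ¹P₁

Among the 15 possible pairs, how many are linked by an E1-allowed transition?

4

(a)–(b): forbidden (ΔS).
(a)–(c): forbidden (parity, ΔS, ΔL).
(a)–(d): forbidden (ΔS, ΔJ).
(a)–(e): forbidden (parity, ΔS).
(a)–(f): allowed.
(b)–(c): allowed.
(b)–(d): forbidden (parity, ΔJ).
(b)–(e): allowed.
(b)–(f): forbidden (parity, ΔS).
(c)–(d): allowed.
(c)–(e): forbidden (parity, ΔL).
(c)–(f): forbidden (ΔS).
(d)–(e): forbidden (ΔJ).
(d)–(f): forbidden (parity, ΔS).
(e)–(f): forbidden (ΔS).
Allowed pairs: 4 of 15.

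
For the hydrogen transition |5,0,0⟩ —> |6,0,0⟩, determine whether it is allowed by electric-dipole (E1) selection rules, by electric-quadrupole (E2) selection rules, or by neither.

Δl = 0 − 0 = +0; l_i + l_f = 0.
Δm_l = +0.
E1 (Δl = ±1, |Δm_l| ≤ 1): not satisfied.
E2 (Δl = 0,±2, l_i+l_f ≥ 2, |Δm_l| ≤ 2): not satisfied.

neither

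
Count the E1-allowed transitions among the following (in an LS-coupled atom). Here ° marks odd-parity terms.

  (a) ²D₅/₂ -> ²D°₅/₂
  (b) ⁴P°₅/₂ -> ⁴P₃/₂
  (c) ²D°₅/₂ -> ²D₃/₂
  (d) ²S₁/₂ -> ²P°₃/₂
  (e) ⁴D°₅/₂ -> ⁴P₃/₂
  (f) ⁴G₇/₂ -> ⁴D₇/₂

(a) allowed
(b) allowed
(c) allowed
(d) allowed
(e) allowed
(f) forbidden (parity, ΔL fail)
Total allowed: 5 of 6.

5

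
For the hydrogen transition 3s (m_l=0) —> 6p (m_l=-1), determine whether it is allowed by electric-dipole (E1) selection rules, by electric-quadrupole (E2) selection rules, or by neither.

E1

Δl = 1 − 0 = +1; l_i + l_f = 1.
Δm_l = -1.
E1 (Δl = ±1, |Δm_l| ≤ 1): satisfied.
E2 (Δl = 0,±2, l_i+l_f ≥ 2, |Δm_l| ≤ 2): not satisfied.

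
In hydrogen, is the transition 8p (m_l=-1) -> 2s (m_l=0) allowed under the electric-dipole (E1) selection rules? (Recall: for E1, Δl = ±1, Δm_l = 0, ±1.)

allowed

l: 1 → 0 (Δl = -1). Δl = ±1 satisfied.
Δm_l = 0 − (-1) = +1. E1 requires Δm_l = 0, ±1: satisfied.
All E1 selection rules are satisfied.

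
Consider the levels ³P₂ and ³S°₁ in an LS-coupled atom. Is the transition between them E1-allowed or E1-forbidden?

allowed

Initial level: S=1, L=1, J=2, parity even. Final level: S=1, L=0, J=1, parity odd.
Parity must change: even → odd — satisfied.
ΔJ = 0, ±1 (not J=0↔0): J: 2 → 1, ΔJ = -1 — satisfied.
ΔL = 0, ±1 (not L=0↔0): L: 1 → 0, ΔL = -1 — satisfied.
ΔS = 0: S: 1 → 1 — satisfied.
All four E1 rules are satisfied.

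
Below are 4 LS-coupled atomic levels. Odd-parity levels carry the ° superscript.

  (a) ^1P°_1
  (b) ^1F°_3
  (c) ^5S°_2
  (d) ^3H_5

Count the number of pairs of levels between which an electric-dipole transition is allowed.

0

(a)–(b): forbidden (parity, ΔL, ΔJ).
(a)–(c): forbidden (parity, ΔS).
(a)–(d): forbidden (ΔS, ΔL, ΔJ).
(b)–(c): forbidden (parity, ΔS, ΔL).
(b)–(d): forbidden (ΔS, ΔL, ΔJ).
(c)–(d): forbidden (ΔS, ΔL, ΔJ).
Allowed pairs: 0 of 6.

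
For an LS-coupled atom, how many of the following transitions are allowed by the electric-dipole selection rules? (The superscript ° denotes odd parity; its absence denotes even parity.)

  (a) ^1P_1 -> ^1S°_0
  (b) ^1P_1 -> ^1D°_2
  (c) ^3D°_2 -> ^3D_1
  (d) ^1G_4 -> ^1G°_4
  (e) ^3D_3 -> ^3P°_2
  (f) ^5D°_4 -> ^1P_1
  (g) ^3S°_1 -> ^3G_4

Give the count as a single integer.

5

(a) allowed
(b) allowed
(c) allowed
(d) allowed
(e) allowed
(f) forbidden (ΔS, ΔJ fail)
(g) forbidden (ΔL, ΔJ fail)
Total allowed: 5 of 7.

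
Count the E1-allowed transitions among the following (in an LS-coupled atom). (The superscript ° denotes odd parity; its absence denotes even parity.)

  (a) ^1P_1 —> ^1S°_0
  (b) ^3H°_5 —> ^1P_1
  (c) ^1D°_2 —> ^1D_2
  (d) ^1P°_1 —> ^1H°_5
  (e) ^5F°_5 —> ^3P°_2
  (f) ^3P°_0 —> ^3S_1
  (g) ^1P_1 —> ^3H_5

3

(a) allowed
(b) forbidden (ΔS, ΔL, ΔJ fail)
(c) allowed
(d) forbidden (parity, ΔL, ΔJ fail)
(e) forbidden (parity, ΔS, ΔL, ΔJ fail)
(f) allowed
(g) forbidden (parity, ΔS, ΔL, ΔJ fail)
Total allowed: 3 of 7.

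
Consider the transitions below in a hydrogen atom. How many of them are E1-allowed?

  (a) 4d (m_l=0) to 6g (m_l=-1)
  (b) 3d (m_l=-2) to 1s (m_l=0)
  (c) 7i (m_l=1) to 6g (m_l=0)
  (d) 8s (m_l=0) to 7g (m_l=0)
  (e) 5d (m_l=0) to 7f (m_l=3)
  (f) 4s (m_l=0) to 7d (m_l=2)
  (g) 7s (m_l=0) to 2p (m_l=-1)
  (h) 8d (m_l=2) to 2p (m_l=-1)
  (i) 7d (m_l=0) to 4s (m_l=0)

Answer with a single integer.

(a) forbidden — Δl = +2 (E1 requires Δl = ±1)
(b) forbidden — Δl = -2 (E1 requires Δl = ±1); Δm_l = +2 (E1 requires Δm_l = 0, ±1)
(c) forbidden — Δl = -2 (E1 requires Δl = ±1)
(d) forbidden — Δl = +4 (E1 requires Δl = ±1)
(e) forbidden — Δm_l = +3 (E1 requires Δm_l = 0, ±1)
(f) forbidden — Δl = +2 (E1 requires Δl = ±1); Δm_l = +2 (E1 requires Δm_l = 0, ±1)
(g) allowed
(h) forbidden — Δm_l = -3 (E1 requires Δm_l = 0, ±1)
(i) forbidden — Δl = -2 (E1 requires Δl = ±1)
Total allowed: 1 of 9.

1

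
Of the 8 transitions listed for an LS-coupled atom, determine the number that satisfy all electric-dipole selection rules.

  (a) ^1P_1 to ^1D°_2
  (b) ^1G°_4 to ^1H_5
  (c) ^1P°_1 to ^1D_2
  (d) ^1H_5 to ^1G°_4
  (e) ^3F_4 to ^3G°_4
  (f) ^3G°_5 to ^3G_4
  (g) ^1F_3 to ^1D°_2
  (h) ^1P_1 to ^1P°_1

8

(a) allowed
(b) allowed
(c) allowed
(d) allowed
(e) allowed
(f) allowed
(g) allowed
(h) allowed
Total allowed: 8 of 8.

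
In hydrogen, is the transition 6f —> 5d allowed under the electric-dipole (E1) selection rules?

allowed

Δl = 2 − 3 = -1; the E1 rule Δl = ±1 is passes.
All E1 selection rules are satisfied.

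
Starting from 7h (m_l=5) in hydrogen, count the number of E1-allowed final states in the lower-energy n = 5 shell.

E1 requires Δl = ±1, so l_f ∈ {4, 6}; with 0 ≤ l_f ≤ n_f−1 = 4, the allowed l_f values are {4}.
For l_f = 4: m_f ∈ {m_i−1, m_i, m_i+1} ∩ [−4, 4] = {4} → 1 state.
Total: 1.

1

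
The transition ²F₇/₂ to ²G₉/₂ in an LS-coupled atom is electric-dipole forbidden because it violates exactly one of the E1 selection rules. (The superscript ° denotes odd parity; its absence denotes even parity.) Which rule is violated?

Reading off the term symbols: S 1/2→1/2, L 3→4, J 7/2→9/2, parity even→even.
Parity must change: even → even — fails.
ΔS = 0: S: 1/2 → 1/2 — ok.
ΔL = 0, ±1 (not L=0↔0): L: 3 → 4, ΔL = +1 — ok.
ΔJ = 0, ±1 (not J=0↔0): J: 7/2 → 9/2, ΔJ = +1 — ok.

parity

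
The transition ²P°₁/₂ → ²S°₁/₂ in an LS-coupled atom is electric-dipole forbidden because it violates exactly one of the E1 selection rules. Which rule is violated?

Reading off the term symbols: S 1/2→1/2, L 1→0, J 1/2→1/2, parity odd→odd.
Parity must change: odd → odd — violated.
ΔS = 0: S: 1/2 → 1/2 — satisfied.
ΔL = 0, ±1 (not L=0↔0): L: 1 → 0, ΔL = -1 — satisfied.
ΔJ = 0, ±1 (not J=0↔0): J: 1/2 → 1/2, ΔJ = +0 — satisfied.

parity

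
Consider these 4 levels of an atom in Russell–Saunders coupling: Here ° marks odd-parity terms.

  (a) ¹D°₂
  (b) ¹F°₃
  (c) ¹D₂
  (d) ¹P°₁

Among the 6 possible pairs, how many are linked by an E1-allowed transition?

(a)–(b): forbidden (parity).
(a)–(c): allowed.
(a)–(d): forbidden (parity).
(b)–(c): allowed.
(b)–(d): forbidden (parity, ΔL, ΔJ).
(c)–(d): allowed.
Allowed pairs: 3 of 6.

3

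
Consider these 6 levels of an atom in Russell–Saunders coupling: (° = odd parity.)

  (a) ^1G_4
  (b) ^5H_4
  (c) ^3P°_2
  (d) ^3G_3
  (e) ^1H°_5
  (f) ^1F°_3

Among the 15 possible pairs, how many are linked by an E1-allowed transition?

2

(a)–(b): forbidden (parity, ΔS).
(a)–(c): forbidden (ΔS, ΔL, ΔJ).
(a)–(d): forbidden (parity, ΔS).
(a)–(e): allowed.
(a)–(f): allowed.
(b)–(c): forbidden (ΔS, ΔL, ΔJ).
(b)–(d): forbidden (parity, ΔS).
(b)–(e): forbidden (ΔS).
(b)–(f): forbidden (ΔS, ΔL).
(c)–(d): forbidden (ΔL).
(c)–(e): forbidden (parity, ΔS, ΔL, ΔJ).
(c)–(f): forbidden (parity, ΔS, ΔL).
(d)–(e): forbidden (ΔS, ΔJ).
(d)–(f): forbidden (ΔS).
(e)–(f): forbidden (parity, ΔL, ΔJ).
Allowed pairs: 2 of 15.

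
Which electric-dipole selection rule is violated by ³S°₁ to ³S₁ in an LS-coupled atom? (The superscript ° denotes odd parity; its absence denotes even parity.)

the L=0 ↔ L=0 exclusion

Parity must change: odd → even — satisfied.
ΔS = 0: S: 1 → 1 — satisfied.
ΔL = 0, ±1 (not L=0↔0): L: 0 → 0, ΔL = +0 — violated.
ΔJ = 0, ±1 (not J=0↔0): J: 1 → 1, ΔJ = +0 — satisfied.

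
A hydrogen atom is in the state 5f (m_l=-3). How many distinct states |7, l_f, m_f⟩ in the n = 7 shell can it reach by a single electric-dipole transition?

4

E1 requires Δl = ±1, so l_f ∈ {2, 4}; with 0 ≤ l_f ≤ n_f−1 = 6, the allowed l_f values are {2, 4}.
For l_f = 2: m_f ∈ {m_i−1, m_i, m_i+1} ∩ [−2, 2] = {-2} → 1 state.
For l_f = 4: m_f ∈ {m_i−1, m_i, m_i+1} ∩ [−4, 4] = {-4, -3, -2} → 3 states.
Total: 4.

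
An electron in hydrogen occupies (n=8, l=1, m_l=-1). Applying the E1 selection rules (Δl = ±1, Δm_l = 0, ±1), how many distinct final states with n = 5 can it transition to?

4

E1 requires Δl = ±1, so l_f ∈ {0, 2}; with 0 ≤ l_f ≤ n_f−1 = 4, the allowed l_f values are {0, 2}.
For l_f = 0: m_f ∈ {m_i−1, m_i, m_i+1} ∩ [−0, 0] = {0} → 1 state.
For l_f = 2: m_f ∈ {m_i−1, m_i, m_i+1} ∩ [−2, 2] = {-2, -1, 0} → 3 states.
Total: 4.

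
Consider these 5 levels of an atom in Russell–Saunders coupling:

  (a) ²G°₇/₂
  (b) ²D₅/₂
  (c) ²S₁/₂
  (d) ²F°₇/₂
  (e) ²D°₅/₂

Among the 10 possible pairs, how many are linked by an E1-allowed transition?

(a)–(b): forbidden (ΔL).
(a)–(c): forbidden (ΔL, ΔJ).
(a)–(d): forbidden (parity).
(a)–(e): forbidden (parity, ΔL).
(b)–(c): forbidden (parity, ΔL, ΔJ).
(b)–(d): allowed.
(b)–(e): allowed.
(c)–(d): forbidden (ΔL, ΔJ).
(c)–(e): forbidden (ΔL, ΔJ).
(d)–(e): forbidden (parity).
Allowed pairs: 2 of 10.

2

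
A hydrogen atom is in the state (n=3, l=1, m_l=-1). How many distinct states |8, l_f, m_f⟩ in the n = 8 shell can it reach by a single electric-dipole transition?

E1 requires Δl = ±1, so l_f ∈ {0, 2}; with 0 ≤ l_f ≤ n_f−1 = 7, the allowed l_f values are {0, 2}.
For l_f = 0: m_f ∈ {m_i−1, m_i, m_i+1} ∩ [−0, 0] = {0} → 1 state.
For l_f = 2: m_f ∈ {m_i−1, m_i, m_i+1} ∩ [−2, 2] = {-2, -1, 0} → 3 states.
Total: 4.

4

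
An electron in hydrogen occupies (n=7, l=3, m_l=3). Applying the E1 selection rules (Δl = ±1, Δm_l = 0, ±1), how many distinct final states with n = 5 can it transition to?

E1 requires Δl = ±1, so l_f ∈ {2, 4}; with 0 ≤ l_f ≤ n_f−1 = 4, the allowed l_f values are {2, 4}.
For l_f = 2: m_f ∈ {m_i−1, m_i, m_i+1} ∩ [−2, 2] = {2} → 1 state.
For l_f = 4: m_f ∈ {m_i−1, m_i, m_i+1} ∩ [−4, 4] = {2, 3, 4} → 3 states.
Total: 4.

4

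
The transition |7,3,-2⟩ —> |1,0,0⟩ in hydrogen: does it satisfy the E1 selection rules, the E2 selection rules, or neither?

Δl = 0 − 3 = -3; l_i + l_f = 3.
Δm_l = +2.
E1 (Δl = ±1, |Δm_l| ≤ 1): not satisfied.
E2 (Δl = 0,±2, l_i+l_f ≥ 2, |Δm_l| ≤ 2): not satisfied.

neither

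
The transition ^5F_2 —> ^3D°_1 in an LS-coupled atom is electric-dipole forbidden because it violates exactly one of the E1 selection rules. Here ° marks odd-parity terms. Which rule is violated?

ΔS = 0: S: 2 → 1 — fails.
ΔJ = 0, ±1 (not J=0↔0): J: 2 → 1, ΔJ = -1 — ok.
ΔL = 0, ±1 (not L=0↔0): L: 3 → 2, ΔL = -1 — ok.
Parity must change: even → odd — ok.

the ΔS = 0 rule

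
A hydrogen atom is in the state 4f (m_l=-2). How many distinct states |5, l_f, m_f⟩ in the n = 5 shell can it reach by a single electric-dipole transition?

E1 requires Δl = ±1, so l_f ∈ {2, 4}; with 0 ≤ l_f ≤ n_f−1 = 4, the allowed l_f values are {2, 4}.
For l_f = 2: m_f ∈ {m_i−1, m_i, m_i+1} ∩ [−2, 2] = {-2, -1} → 2 states.
For l_f = 4: m_f ∈ {m_i−1, m_i, m_i+1} ∩ [−4, 4] = {-3, -2, -1} → 3 states.
Total: 5.

5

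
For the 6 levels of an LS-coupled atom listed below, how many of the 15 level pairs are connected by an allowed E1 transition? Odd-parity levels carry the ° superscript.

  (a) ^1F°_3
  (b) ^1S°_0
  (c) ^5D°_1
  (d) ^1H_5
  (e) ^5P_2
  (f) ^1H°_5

(a)–(b): forbidden (parity, ΔL, ΔJ).
(a)–(c): forbidden (parity, ΔS, ΔJ).
(a)–(d): forbidden (ΔL, ΔJ).
(a)–(e): forbidden (ΔS, ΔL).
(a)–(f): forbidden (parity, ΔL, ΔJ).
(b)–(c): forbidden (parity, ΔS, ΔL).
(b)–(d): forbidden (ΔL, ΔJ).
(b)–(e): forbidden (ΔS, ΔJ).
(b)–(f): forbidden (parity, ΔL, ΔJ).
(c)–(d): forbidden (ΔS, ΔL, ΔJ).
(c)–(e): allowed.
(c)–(f): forbidden (parity, ΔS, ΔL, ΔJ).
(d)–(e): forbidden (parity, ΔS, ΔL, ΔJ).
(d)–(f): allowed.
(e)–(f): forbidden (ΔS, ΔL, ΔJ).
Allowed pairs: 2 of 15.

2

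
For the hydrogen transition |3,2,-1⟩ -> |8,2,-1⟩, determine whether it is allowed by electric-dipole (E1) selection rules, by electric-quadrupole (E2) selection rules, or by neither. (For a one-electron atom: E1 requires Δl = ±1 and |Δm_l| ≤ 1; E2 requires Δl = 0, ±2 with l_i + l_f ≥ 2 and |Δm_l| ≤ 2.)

Δl = 2 − 2 = +0; l_i + l_f = 4.
Δm_l = +0.
E1 (Δl = ±1, |Δm_l| ≤ 1): not satisfied.
E2 (Δl = 0,±2, l_i+l_f ≥ 2, |Δm_l| ≤ 2): satisfied.

E2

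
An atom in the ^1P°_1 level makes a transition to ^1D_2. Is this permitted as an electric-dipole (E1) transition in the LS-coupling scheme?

Initial level: S=0, L=1, J=1, parity odd. Final level: S=0, L=2, J=2, parity even.
Parity must change: odd → even — passes.
ΔS = 0: S: 0 → 0 — passes.
ΔL = 0, ±1 (not L=0↔0): L: 1 → 2, ΔL = +1 — passes.
ΔJ = 0, ±1 (not J=0↔0): J: 1 → 2, ΔJ = +1 — passes.
All four E1 rules are satisfied.

allowed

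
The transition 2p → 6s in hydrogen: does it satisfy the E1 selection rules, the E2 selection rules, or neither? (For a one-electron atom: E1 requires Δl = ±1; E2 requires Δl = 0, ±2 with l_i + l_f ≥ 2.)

E1

Δl = 0 − 1 = -1; l_i + l_f = 1.
E1 (Δl = ±1): satisfied.
E2 (Δl = 0,±2, l_i+l_f ≥ 2): not satisfied.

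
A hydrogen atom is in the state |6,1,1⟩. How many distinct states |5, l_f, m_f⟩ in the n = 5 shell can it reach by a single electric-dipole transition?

4

E1 requires Δl = ±1, so l_f ∈ {0, 2}; with 0 ≤ l_f ≤ n_f−1 = 4, the allowed l_f values are {0, 2}.
For l_f = 0: m_f ∈ {m_i−1, m_i, m_i+1} ∩ [−0, 0] = {0} → 1 state.
For l_f = 2: m_f ∈ {m_i−1, m_i, m_i+1} ∩ [−2, 2] = {0, 1, 2} → 3 states.
Total: 4.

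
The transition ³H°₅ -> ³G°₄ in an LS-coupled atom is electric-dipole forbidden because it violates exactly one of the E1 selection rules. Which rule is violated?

parity

Reading off the term symbols: S 1→1, L 5→4, J 5→4, parity odd→odd.
Parity must change: odd → odd — ✗.
ΔS = 0: S: 1 → 1 — ✓.
ΔL = 0, ±1 (not L=0↔0): L: 5 → 4, ΔL = -1 — ✓.
ΔJ = 0, ±1 (not J=0↔0): J: 5 → 4, ΔJ = -1 — ✓.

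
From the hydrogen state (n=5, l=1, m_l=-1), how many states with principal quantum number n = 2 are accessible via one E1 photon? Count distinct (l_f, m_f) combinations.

1

E1 requires Δl = ±1, so l_f ∈ {0, 2}; with 0 ≤ l_f ≤ n_f−1 = 1, the allowed l_f values are {0}.
For l_f = 0: m_f ∈ {m_i−1, m_i, m_i+1} ∩ [−0, 0] = {0} → 1 state.
Total: 1.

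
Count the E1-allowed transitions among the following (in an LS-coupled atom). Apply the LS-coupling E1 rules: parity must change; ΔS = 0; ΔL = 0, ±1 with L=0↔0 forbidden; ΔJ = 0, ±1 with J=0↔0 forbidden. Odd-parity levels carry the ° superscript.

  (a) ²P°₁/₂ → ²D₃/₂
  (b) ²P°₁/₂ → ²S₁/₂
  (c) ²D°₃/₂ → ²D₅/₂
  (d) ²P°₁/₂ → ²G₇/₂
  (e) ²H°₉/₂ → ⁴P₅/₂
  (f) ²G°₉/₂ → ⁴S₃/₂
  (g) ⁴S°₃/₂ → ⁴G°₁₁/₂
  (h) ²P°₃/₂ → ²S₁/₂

4

(a) allowed
(b) allowed
(c) allowed
(d) forbidden (ΔL, ΔJ fail)
(e) forbidden (ΔS, ΔL, ΔJ fail)
(f) forbidden (ΔS, ΔL, ΔJ fail)
(g) forbidden (parity, ΔL, ΔJ fail)
(h) allowed
Total allowed: 4 of 8.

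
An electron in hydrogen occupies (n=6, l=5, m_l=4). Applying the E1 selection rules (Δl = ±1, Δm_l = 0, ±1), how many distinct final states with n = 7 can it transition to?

5

E1 requires Δl = ±1, so l_f ∈ {4, 6}; with 0 ≤ l_f ≤ n_f−1 = 6, the allowed l_f values are {4, 6}.
For l_f = 4: m_f ∈ {m_i−1, m_i, m_i+1} ∩ [−4, 4] = {3, 4} → 2 states.
For l_f = 6: m_f ∈ {m_i−1, m_i, m_i+1} ∩ [−6, 6] = {3, 4, 5} → 3 states.
Total: 5.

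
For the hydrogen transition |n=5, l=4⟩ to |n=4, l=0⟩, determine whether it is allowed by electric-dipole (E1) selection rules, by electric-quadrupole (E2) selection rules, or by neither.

Δl = 0 − 4 = -4; l_i + l_f = 4.
E1 (Δl = ±1): not satisfied.
E2 (Δl = 0,±2, l_i+l_f ≥ 2): not satisfied.

neither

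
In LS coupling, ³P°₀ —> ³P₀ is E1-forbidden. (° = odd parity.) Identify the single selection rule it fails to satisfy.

Initial level: S=1, L=1, J=0, parity odd. Final level: S=1, L=1, J=0, parity even.
ΔS = 0: S: 1 → 1 — satisfied.
Parity must change: odd → even — satisfied.
ΔL = 0, ±1 (not L=0↔0): L: 1 → 1, ΔL = +0 — satisfied.
ΔJ = 0, ±1 (not J=0↔0): J: 0 → 0, ΔJ = +0 — violated.

the J=0 ↔ J=0 exclusion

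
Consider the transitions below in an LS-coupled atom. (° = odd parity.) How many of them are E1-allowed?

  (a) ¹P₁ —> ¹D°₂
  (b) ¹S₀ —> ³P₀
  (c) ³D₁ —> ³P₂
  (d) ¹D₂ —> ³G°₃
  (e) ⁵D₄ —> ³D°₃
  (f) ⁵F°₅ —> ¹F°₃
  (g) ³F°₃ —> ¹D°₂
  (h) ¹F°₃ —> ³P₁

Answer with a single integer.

(a) allowed
(b) forbidden (parity, ΔS, ΔJ fail)
(c) forbidden (parity fails)
(d) forbidden (ΔS, ΔL fail)
(e) forbidden (ΔS fails)
(f) forbidden (parity, ΔS, ΔJ fail)
(g) forbidden (parity, ΔS fail)
(h) forbidden (ΔS, ΔL, ΔJ fail)
Total allowed: 1 of 8.

1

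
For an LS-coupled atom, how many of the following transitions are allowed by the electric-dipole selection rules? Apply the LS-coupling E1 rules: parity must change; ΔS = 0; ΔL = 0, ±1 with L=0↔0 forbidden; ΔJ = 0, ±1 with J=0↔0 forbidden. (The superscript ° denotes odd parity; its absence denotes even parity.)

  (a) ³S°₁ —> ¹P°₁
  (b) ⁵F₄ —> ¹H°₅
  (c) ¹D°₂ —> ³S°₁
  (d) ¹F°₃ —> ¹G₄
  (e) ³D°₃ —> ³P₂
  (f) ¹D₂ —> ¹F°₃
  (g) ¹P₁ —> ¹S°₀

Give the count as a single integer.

4

(a) forbidden (parity, ΔS fail)
(b) forbidden (ΔS, ΔL fail)
(c) forbidden (parity, ΔS, ΔL fail)
(d) allowed
(e) allowed
(f) allowed
(g) allowed
Total allowed: 4 of 7.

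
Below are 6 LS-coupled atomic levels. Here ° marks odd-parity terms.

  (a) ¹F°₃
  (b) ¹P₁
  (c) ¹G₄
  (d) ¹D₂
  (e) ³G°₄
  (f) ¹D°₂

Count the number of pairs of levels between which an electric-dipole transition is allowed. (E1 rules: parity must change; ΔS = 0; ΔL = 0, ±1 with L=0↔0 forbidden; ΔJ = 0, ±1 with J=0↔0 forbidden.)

4

(a)–(b): forbidden (ΔL, ΔJ).
(a)–(c): allowed.
(a)–(d): allowed.
(a)–(e): forbidden (parity, ΔS).
(a)–(f): forbidden (parity).
(b)–(c): forbidden (parity, ΔL, ΔJ).
(b)–(d): forbidden (parity).
(b)–(e): forbidden (ΔS, ΔL, ΔJ).
(b)–(f): allowed.
(c)–(d): forbidden (parity, ΔL, ΔJ).
(c)–(e): forbidden (ΔS).
(c)–(f): forbidden (ΔL, ΔJ).
(d)–(e): forbidden (ΔS, ΔL, ΔJ).
(d)–(f): allowed.
(e)–(f): forbidden (parity, ΔS, ΔL, ΔJ).
Allowed pairs: 4 of 15.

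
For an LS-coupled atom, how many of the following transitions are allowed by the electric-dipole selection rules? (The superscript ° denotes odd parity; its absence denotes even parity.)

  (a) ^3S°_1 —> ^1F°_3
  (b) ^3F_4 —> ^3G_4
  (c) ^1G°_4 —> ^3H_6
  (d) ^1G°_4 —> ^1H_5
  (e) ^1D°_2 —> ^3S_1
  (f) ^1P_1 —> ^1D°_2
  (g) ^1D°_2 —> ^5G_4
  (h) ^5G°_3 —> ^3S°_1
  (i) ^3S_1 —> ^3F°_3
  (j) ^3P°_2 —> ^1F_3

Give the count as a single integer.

(a) forbidden (parity, ΔS, ΔL, ΔJ fail)
(b) forbidden (parity fails)
(c) forbidden (ΔS, ΔJ fail)
(d) allowed
(e) forbidden (ΔS, ΔL fail)
(f) allowed
(g) forbidden (ΔS, ΔL, ΔJ fail)
(h) forbidden (parity, ΔS, ΔL, ΔJ fail)
(i) forbidden (ΔL, ΔJ fail)
(j) forbidden (ΔS, ΔL fail)
Total allowed: 2 of 10.

2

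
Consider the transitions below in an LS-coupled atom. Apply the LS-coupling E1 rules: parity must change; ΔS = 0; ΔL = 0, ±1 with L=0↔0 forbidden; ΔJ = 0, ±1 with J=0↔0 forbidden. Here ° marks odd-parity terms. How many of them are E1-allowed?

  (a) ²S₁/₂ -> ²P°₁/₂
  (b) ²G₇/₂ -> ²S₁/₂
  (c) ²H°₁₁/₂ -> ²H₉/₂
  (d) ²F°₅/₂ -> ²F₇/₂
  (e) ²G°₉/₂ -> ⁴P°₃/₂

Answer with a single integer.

(a) allowed
(b) forbidden (parity, ΔL, ΔJ fail)
(c) allowed
(d) allowed
(e) forbidden (parity, ΔS, ΔL, ΔJ fail)
Total allowed: 3 of 5.

3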